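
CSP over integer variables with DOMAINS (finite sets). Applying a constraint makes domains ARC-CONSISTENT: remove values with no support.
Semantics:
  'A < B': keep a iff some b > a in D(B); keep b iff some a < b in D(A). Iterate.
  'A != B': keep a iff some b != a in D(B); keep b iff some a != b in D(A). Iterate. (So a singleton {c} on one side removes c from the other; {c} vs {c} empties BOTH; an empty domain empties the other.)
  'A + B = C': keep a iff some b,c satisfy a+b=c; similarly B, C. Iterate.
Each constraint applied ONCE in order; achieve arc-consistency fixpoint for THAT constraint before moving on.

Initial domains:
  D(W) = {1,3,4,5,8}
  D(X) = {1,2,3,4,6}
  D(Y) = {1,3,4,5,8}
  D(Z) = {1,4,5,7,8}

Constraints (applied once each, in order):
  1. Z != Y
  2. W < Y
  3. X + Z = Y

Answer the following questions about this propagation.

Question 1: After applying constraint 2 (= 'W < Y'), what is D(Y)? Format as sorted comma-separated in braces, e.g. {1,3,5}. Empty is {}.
Constraint 1 (Z != Y) on D(Z)={1,4,5,7,8} D(Y)={1,3,4,5,8}: no change
Constraint 2 (W < Y) on D(W)={1,3,4,5,8} D(Y)={1,3,4,5,8}: W {1,3,4,5,8}->{1,3,4,5}; Y {1,3,4,5,8}->{3,4,5,8}
So after constraint 2: D(Y) = {3,4,5,8}

Answer: {3,4,5,8}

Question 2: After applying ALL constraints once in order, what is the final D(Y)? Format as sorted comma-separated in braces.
Answer: {3,4,5,8}

Derivation:
Constraint 1 (Z != Y) on D(Z)={1,4,5,7,8} D(Y)={1,3,4,5,8}: no change
Constraint 2 (W < Y) on D(W)={1,3,4,5,8} D(Y)={1,3,4,5,8}: W {1,3,4,5,8}->{1,3,4,5}; Y {1,3,4,5,8}->{3,4,5,8}
Constraint 3 (X + Z = Y) on D(X)={1,2,3,4,6} D(Z)={1,4,5,7,8} D(Y)={3,4,5,8}: X {1,2,3,4,6}->{1,2,3,4}; Z {1,4,5,7,8}->{1,4,5,7}
So after all 3 constraints: D(Y) = {3,4,5,8}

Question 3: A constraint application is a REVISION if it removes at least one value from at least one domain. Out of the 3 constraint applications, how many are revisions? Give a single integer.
Constraint 1 (Z != Y) on D(Z)={1,4,5,7,8} D(Y)={1,3,4,5,8}: no change => not a revision
Constraint 2 (W < Y) on D(W)={1,3,4,5,8} D(Y)={1,3,4,5,8}: W {1,3,4,5,8}->{1,3,4,5}; Y {1,3,4,5,8}->{3,4,5,8} => REVISION
Constraint 3 (X + Z = Y) on D(X)={1,2,3,4,6} D(Z)={1,4,5,7,8} D(Y)={3,4,5,8}: X {1,2,3,4,6}->{1,2,3,4}; Z {1,4,5,7,8}->{1,4,5,7} => REVISION
Total revisions = 2

Answer: 2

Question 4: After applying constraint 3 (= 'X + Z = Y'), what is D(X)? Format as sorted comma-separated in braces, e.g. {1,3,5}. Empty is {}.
Constraint 1 (Z != Y) on D(Z)={1,4,5,7,8} D(Y)={1,3,4,5,8}: no change
Constraint 2 (W < Y) on D(W)={1,3,4,5,8} D(Y)={1,3,4,5,8}: W {1,3,4,5,8}->{1,3,4,5}; Y {1,3,4,5,8}->{3,4,5,8}
Constraint 3 (X + Z = Y) on D(X)={1,2,3,4,6} D(Z)={1,4,5,7,8} D(Y)={3,4,5,8}: X {1,2,3,4,6}->{1,2,3,4}; Z {1,4,5,7,8}->{1,4,5,7}
So after constraint 3: D(X) = {1,2,3,4}

Answer: {1,2,3,4}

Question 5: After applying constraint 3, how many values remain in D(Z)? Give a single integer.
Constraint 1 (Z != Y) on D(Z)={1,4,5,7,8} D(Y)={1,3,4,5,8}: no change
Constraint 2 (W < Y) on D(W)={1,3,4,5,8} D(Y)={1,3,4,5,8}: W {1,3,4,5,8}->{1,3,4,5}; Y {1,3,4,5,8}->{3,4,5,8}
Constraint 3 (X + Z = Y) on D(X)={1,2,3,4,6} D(Z)={1,4,5,7,8} D(Y)={3,4,5,8}: X {1,2,3,4,6}->{1,2,3,4}; Z {1,4,5,7,8}->{1,4,5,7}
So after constraint 3: D(Z)={1,4,5,7}, size = 4

Answer: 4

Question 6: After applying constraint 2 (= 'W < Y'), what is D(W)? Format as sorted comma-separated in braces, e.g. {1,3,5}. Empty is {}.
Constraint 1 (Z != Y) on D(Z)={1,4,5,7,8} D(Y)={1,3,4,5,8}: no change
Constraint 2 (W < Y) on D(W)={1,3,4,5,8} D(Y)={1,3,4,5,8}: W {1,3,4,5,8}->{1,3,4,5}; Y {1,3,4,5,8}->{3,4,5,8}
So after constraint 2: D(W) = {1,3,4,5}

Answer: {1,3,4,5}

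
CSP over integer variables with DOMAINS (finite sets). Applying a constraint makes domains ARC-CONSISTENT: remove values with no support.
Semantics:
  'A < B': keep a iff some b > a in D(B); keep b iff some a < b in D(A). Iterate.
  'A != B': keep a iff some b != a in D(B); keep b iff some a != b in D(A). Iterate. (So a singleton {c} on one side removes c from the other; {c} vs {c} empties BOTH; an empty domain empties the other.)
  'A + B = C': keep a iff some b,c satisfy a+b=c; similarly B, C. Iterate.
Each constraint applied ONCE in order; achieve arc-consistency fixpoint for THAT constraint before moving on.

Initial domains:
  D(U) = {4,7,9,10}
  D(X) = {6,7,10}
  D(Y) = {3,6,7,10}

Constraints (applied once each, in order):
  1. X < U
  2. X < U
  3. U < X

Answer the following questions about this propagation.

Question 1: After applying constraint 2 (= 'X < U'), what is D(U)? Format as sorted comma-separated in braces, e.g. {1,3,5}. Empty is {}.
Answer: {7,9,10}

Derivation:
Constraint 1 (X < U) on D(X)={6,7,10} D(U)={4,7,9,10}: X {6,7,10}->{6,7}; U {4,7,9,10}->{7,9,10}
Constraint 2 (X < U) on D(X)={6,7} D(U)={7,9,10}: no change
So after constraint 2: D(U) = {7,9,10}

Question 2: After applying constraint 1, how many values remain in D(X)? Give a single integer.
Constraint 1 (X < U) on D(X)={6,7,10} D(U)={4,7,9,10}: X {6,7,10}->{6,7}; U {4,7,9,10}->{7,9,10}
So after constraint 1: D(X)={6,7}, size = 2

Answer: 2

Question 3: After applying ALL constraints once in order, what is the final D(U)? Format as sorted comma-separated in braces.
Answer: {}

Derivation:
Constraint 1 (X < U) on D(X)={6,7,10} D(U)={4,7,9,10}: X {6,7,10}->{6,7}; U {4,7,9,10}->{7,9,10}
Constraint 2 (X < U) on D(X)={6,7} D(U)={7,9,10}: no change
Constraint 3 (U < X) on D(U)={7,9,10} D(X)={6,7}: U {7,9,10}->{}; X {6,7}->{}
So after all 3 constraints: D(U) = {}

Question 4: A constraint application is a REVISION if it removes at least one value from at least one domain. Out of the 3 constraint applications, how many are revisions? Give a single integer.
Constraint 1 (X < U) on D(X)={6,7,10} D(U)={4,7,9,10}: X {6,7,10}->{6,7}; U {4,7,9,10}->{7,9,10} => REVISION
Constraint 2 (X < U) on D(X)={6,7} D(U)={7,9,10}: no change => not a revision
Constraint 3 (U < X) on D(U)={7,9,10} D(X)={6,7}: U {7,9,10}->{}; X {6,7}->{} => REVISION
Total revisions = 2

Answer: 2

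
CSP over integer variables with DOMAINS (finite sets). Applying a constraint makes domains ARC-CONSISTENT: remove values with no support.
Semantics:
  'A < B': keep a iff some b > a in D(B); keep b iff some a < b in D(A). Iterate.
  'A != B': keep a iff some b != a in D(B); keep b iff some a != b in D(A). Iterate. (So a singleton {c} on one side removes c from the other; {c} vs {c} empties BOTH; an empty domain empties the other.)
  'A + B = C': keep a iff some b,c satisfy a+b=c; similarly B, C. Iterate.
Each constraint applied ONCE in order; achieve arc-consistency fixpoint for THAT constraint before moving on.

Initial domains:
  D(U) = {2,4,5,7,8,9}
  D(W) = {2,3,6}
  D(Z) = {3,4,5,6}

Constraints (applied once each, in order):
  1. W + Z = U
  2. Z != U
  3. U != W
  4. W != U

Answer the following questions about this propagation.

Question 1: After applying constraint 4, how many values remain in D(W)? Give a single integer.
Constraint 1 (W + Z = U) on D(W)={2,3,6} D(Z)={3,4,5,6} D(U)={2,4,5,7,8,9}: U {2,4,5,7,8,9}->{5,7,8,9}
Constraint 2 (Z != U) on D(Z)={3,4,5,6} D(U)={5,7,8,9}: no change
Constraint 3 (U != W) on D(U)={5,7,8,9} D(W)={2,3,6}: no change
Constraint 4 (W != U) on D(W)={2,3,6} D(U)={5,7,8,9}: no change
So after constraint 4: D(W)={2,3,6}, size = 3

Answer: 3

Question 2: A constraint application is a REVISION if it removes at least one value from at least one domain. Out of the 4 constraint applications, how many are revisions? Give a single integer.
Answer: 1

Derivation:
Constraint 1 (W + Z = U) on D(W)={2,3,6} D(Z)={3,4,5,6} D(U)={2,4,5,7,8,9}: U {2,4,5,7,8,9}->{5,7,8,9} => REVISION
Constraint 2 (Z != U) on D(Z)={3,4,5,6} D(U)={5,7,8,9}: no change => not a revision
Constraint 3 (U != W) on D(U)={5,7,8,9} D(W)={2,3,6}: no change => not a revision
Constraint 4 (W != U) on D(W)={2,3,6} D(U)={5,7,8,9}: no change => not a revision
Total revisions = 1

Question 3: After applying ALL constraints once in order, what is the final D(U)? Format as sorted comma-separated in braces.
Answer: {5,7,8,9}

Derivation:
Constraint 1 (W + Z = U) on D(W)={2,3,6} D(Z)={3,4,5,6} D(U)={2,4,5,7,8,9}: U {2,4,5,7,8,9}->{5,7,8,9}
Constraint 2 (Z != U) on D(Z)={3,4,5,6} D(U)={5,7,8,9}: no change
Constraint 3 (U != W) on D(U)={5,7,8,9} D(W)={2,3,6}: no change
Constraint 4 (W != U) on D(W)={2,3,6} D(U)={5,7,8,9}: no change
So after all 4 constraints: D(U) = {5,7,8,9}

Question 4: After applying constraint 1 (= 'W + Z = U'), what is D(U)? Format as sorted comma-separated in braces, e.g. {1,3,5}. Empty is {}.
Answer: {5,7,8,9}

Derivation:
Constraint 1 (W + Z = U) on D(W)={2,3,6} D(Z)={3,4,5,6} D(U)={2,4,5,7,8,9}: U {2,4,5,7,8,9}->{5,7,8,9}
So after constraint 1: D(U) = {5,7,8,9}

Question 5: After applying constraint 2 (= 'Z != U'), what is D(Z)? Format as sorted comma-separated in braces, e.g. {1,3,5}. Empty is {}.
Answer: {3,4,5,6}

Derivation:
Constraint 1 (W + Z = U) on D(W)={2,3,6} D(Z)={3,4,5,6} D(U)={2,4,5,7,8,9}: U {2,4,5,7,8,9}->{5,7,8,9}
Constraint 2 (Z != U) on D(Z)={3,4,5,6} D(U)={5,7,8,9}: no change
So after constraint 2: D(Z) = {3,4,5,6}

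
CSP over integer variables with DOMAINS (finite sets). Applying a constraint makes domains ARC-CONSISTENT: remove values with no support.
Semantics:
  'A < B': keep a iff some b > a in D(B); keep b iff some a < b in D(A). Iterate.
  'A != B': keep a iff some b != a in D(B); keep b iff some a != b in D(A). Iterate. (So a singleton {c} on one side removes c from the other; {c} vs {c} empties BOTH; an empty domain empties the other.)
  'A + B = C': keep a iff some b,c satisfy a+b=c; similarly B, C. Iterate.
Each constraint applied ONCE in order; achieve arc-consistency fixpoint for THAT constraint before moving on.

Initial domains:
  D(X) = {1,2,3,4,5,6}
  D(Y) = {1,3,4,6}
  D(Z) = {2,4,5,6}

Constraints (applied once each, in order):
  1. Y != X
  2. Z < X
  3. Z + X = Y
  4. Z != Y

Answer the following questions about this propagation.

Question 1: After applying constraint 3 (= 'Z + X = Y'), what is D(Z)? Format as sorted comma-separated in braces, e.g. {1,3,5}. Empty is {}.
Answer: {2}

Derivation:
Constraint 1 (Y != X) on D(Y)={1,3,4,6} D(X)={1,2,3,4,5,6}: no change
Constraint 2 (Z < X) on D(Z)={2,4,5,6} D(X)={1,2,3,4,5,6}: Z {2,4,5,6}->{2,4,5}; X {1,2,3,4,5,6}->{3,4,5,6}
Constraint 3 (Z + X = Y) on D(Z)={2,4,5} D(X)={3,4,5,6} D(Y)={1,3,4,6}: Z {2,4,5}->{2}; X {3,4,5,6}->{4}; Y {1,3,4,6}->{6}
So after constraint 3: D(Z) = {2}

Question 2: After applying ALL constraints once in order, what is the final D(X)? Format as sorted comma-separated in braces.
Constraint 1 (Y != X) on D(Y)={1,3,4,6} D(X)={1,2,3,4,5,6}: no change
Constraint 2 (Z < X) on D(Z)={2,4,5,6} D(X)={1,2,3,4,5,6}: Z {2,4,5,6}->{2,4,5}; X {1,2,3,4,5,6}->{3,4,5,6}
Constraint 3 (Z + X = Y) on D(Z)={2,4,5} D(X)={3,4,5,6} D(Y)={1,3,4,6}: Z {2,4,5}->{2}; X {3,4,5,6}->{4}; Y {1,3,4,6}->{6}
Constraint 4 (Z != Y) on D(Z)={2} D(Y)={6}: no change
So after all 4 constraints: D(X) = {4}

Answer: {4}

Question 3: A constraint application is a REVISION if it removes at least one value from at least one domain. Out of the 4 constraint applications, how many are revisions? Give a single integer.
Answer: 2

Derivation:
Constraint 1 (Y != X) on D(Y)={1,3,4,6} D(X)={1,2,3,4,5,6}: no change => not a revision
Constraint 2 (Z < X) on D(Z)={2,4,5,6} D(X)={1,2,3,4,5,6}: Z {2,4,5,6}->{2,4,5}; X {1,2,3,4,5,6}->{3,4,5,6} => REVISION
Constraint 3 (Z + X = Y) on D(Z)={2,4,5} D(X)={3,4,5,6} D(Y)={1,3,4,6}: Z {2,4,5}->{2}; X {3,4,5,6}->{4}; Y {1,3,4,6}->{6} => REVISION
Constraint 4 (Z != Y) on D(Z)={2} D(Y)={6}: no change => not a revision
Total revisions = 2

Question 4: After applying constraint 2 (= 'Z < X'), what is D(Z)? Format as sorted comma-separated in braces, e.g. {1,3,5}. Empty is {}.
Constraint 1 (Y != X) on D(Y)={1,3,4,6} D(X)={1,2,3,4,5,6}: no change
Constraint 2 (Z < X) on D(Z)={2,4,5,6} D(X)={1,2,3,4,5,6}: Z {2,4,5,6}->{2,4,5}; X {1,2,3,4,5,6}->{3,4,5,6}
So after constraint 2: D(Z) = {2,4,5}

Answer: {2,4,5}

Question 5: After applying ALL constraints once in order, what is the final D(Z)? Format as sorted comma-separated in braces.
Answer: {2}

Derivation:
Constraint 1 (Y != X) on D(Y)={1,3,4,6} D(X)={1,2,3,4,5,6}: no change
Constraint 2 (Z < X) on D(Z)={2,4,5,6} D(X)={1,2,3,4,5,6}: Z {2,4,5,6}->{2,4,5}; X {1,2,3,4,5,6}->{3,4,5,6}
Constraint 3 (Z + X = Y) on D(Z)={2,4,5} D(X)={3,4,5,6} D(Y)={1,3,4,6}: Z {2,4,5}->{2}; X {3,4,5,6}->{4}; Y {1,3,4,6}->{6}
Constraint 4 (Z != Y) on D(Z)={2} D(Y)={6}: no change
So after all 4 constraints: D(Z) = {2}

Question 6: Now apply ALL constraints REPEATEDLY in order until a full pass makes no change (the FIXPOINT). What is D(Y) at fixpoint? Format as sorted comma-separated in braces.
Answer: {6}

Derivation:
pass 0 (initial): D(Y)={1,3,4,6}
pass 1: X {1,2,3,4,5,6}->{4}; Y {1,3,4,6}->{6}; Z {2,4,5,6}->{2}
pass 2: no change
Fixpoint after 2 passes: D(Y) = {6}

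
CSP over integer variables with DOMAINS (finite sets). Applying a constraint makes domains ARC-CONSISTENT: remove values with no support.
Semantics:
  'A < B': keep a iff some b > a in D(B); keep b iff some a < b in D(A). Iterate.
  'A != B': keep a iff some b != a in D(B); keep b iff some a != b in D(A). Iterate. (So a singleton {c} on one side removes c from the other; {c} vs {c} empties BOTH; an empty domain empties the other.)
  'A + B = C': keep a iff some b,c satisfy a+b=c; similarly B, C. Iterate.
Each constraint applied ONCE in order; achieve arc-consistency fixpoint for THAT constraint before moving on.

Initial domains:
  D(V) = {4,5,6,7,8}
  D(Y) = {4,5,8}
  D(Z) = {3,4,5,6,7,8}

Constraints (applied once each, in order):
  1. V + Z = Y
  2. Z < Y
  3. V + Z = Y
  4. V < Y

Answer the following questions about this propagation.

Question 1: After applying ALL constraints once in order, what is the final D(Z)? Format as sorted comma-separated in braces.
Constraint 1 (V + Z = Y) on D(V)={4,5,6,7,8} D(Z)={3,4,5,6,7,8} D(Y)={4,5,8}: V {4,5,6,7,8}->{4,5}; Z {3,4,5,6,7,8}->{3,4}; Y {4,5,8}->{8}
Constraint 2 (Z < Y) on D(Z)={3,4} D(Y)={8}: no change
Constraint 3 (V + Z = Y) on D(V)={4,5} D(Z)={3,4} D(Y)={8}: no change
Constraint 4 (V < Y) on D(V)={4,5} D(Y)={8}: no change
So after all 4 constraints: D(Z) = {3,4}

Answer: {3,4}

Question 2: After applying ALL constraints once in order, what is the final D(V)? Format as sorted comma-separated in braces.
Constraint 1 (V + Z = Y) on D(V)={4,5,6,7,8} D(Z)={3,4,5,6,7,8} D(Y)={4,5,8}: V {4,5,6,7,8}->{4,5}; Z {3,4,5,6,7,8}->{3,4}; Y {4,5,8}->{8}
Constraint 2 (Z < Y) on D(Z)={3,4} D(Y)={8}: no change
Constraint 3 (V + Z = Y) on D(V)={4,5} D(Z)={3,4} D(Y)={8}: no change
Constraint 4 (V < Y) on D(V)={4,5} D(Y)={8}: no change
So after all 4 constraints: D(V) = {4,5}

Answer: {4,5}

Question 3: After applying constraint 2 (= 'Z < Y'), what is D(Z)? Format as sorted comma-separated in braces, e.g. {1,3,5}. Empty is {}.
Constraint 1 (V + Z = Y) on D(V)={4,5,6,7,8} D(Z)={3,4,5,6,7,8} D(Y)={4,5,8}: V {4,5,6,7,8}->{4,5}; Z {3,4,5,6,7,8}->{3,4}; Y {4,5,8}->{8}
Constraint 2 (Z < Y) on D(Z)={3,4} D(Y)={8}: no change
So after constraint 2: D(Z) = {3,4}

Answer: {3,4}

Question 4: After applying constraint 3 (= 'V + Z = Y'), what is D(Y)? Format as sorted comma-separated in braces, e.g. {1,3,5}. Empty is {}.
Constraint 1 (V + Z = Y) on D(V)={4,5,6,7,8} D(Z)={3,4,5,6,7,8} D(Y)={4,5,8}: V {4,5,6,7,8}->{4,5}; Z {3,4,5,6,7,8}->{3,4}; Y {4,5,8}->{8}
Constraint 2 (Z < Y) on D(Z)={3,4} D(Y)={8}: no change
Constraint 3 (V + Z = Y) on D(V)={4,5} D(Z)={3,4} D(Y)={8}: no change
So after constraint 3: D(Y) = {8}

Answer: {8}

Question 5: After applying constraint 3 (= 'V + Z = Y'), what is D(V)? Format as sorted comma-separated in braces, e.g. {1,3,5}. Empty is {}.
Answer: {4,5}

Derivation:
Constraint 1 (V + Z = Y) on D(V)={4,5,6,7,8} D(Z)={3,4,5,6,7,8} D(Y)={4,5,8}: V {4,5,6,7,8}->{4,5}; Z {3,4,5,6,7,8}->{3,4}; Y {4,5,8}->{8}
Constraint 2 (Z < Y) on D(Z)={3,4} D(Y)={8}: no change
Constraint 3 (V + Z = Y) on D(V)={4,5} D(Z)={3,4} D(Y)={8}: no change
So after constraint 3: D(V) = {4,5}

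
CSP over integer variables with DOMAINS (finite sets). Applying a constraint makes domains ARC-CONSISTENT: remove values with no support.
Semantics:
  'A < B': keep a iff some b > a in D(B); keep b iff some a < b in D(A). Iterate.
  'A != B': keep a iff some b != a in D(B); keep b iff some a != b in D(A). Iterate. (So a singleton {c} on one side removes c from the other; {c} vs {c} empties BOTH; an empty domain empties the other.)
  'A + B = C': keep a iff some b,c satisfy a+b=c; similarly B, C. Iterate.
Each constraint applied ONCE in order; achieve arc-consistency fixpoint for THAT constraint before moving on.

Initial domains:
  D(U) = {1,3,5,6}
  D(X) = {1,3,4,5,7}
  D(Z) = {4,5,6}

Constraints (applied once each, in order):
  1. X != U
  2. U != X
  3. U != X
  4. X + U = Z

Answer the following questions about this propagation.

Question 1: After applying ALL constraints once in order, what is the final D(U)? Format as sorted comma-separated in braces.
Answer: {1,3,5}

Derivation:
Constraint 1 (X != U) on D(X)={1,3,4,5,7} D(U)={1,3,5,6}: no change
Constraint 2 (U != X) on D(U)={1,3,5,6} D(X)={1,3,4,5,7}: no change
Constraint 3 (U != X) on D(U)={1,3,5,6} D(X)={1,3,4,5,7}: no change
Constraint 4 (X + U = Z) on D(X)={1,3,4,5,7} D(U)={1,3,5,6} D(Z)={4,5,6}: X {1,3,4,5,7}->{1,3,4,5}; U {1,3,5,6}->{1,3,5}
So after all 4 constraints: D(U) = {1,3,5}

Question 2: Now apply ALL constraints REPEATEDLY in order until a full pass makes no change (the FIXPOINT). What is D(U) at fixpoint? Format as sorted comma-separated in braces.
Answer: {1,3,5}

Derivation:
pass 0 (initial): D(U)={1,3,5,6}
pass 1: U {1,3,5,6}->{1,3,5}; X {1,3,4,5,7}->{1,3,4,5}
pass 2: no change
Fixpoint after 2 passes: D(U) = {1,3,5}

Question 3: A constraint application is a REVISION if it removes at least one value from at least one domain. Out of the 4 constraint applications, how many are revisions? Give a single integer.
Constraint 1 (X != U) on D(X)={1,3,4,5,7} D(U)={1,3,5,6}: no change => not a revision
Constraint 2 (U != X) on D(U)={1,3,5,6} D(X)={1,3,4,5,7}: no change => not a revision
Constraint 3 (U != X) on D(U)={1,3,5,6} D(X)={1,3,4,5,7}: no change => not a revision
Constraint 4 (X + U = Z) on D(X)={1,3,4,5,7} D(U)={1,3,5,6} D(Z)={4,5,6}: X {1,3,4,5,7}->{1,3,4,5}; U {1,3,5,6}->{1,3,5} => REVISION
Total revisions = 1

Answer: 1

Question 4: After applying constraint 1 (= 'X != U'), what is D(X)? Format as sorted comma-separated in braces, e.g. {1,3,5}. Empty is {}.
Answer: {1,3,4,5,7}

Derivation:
Constraint 1 (X != U) on D(X)={1,3,4,5,7} D(U)={1,3,5,6}: no change
So after constraint 1: D(X) = {1,3,4,5,7}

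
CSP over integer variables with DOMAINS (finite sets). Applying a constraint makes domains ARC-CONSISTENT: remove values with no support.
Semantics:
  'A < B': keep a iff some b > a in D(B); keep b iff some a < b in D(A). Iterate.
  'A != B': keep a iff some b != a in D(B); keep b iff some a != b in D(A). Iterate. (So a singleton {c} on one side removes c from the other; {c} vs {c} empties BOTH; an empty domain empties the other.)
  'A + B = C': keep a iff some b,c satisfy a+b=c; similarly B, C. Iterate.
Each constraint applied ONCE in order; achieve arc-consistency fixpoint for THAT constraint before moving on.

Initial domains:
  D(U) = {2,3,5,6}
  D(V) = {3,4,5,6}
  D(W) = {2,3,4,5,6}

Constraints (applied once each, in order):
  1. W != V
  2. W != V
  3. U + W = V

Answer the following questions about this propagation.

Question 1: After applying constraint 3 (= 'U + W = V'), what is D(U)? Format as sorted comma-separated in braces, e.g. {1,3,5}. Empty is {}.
Constraint 1 (W != V) on D(W)={2,3,4,5,6} D(V)={3,4,5,6}: no change
Constraint 2 (W != V) on D(W)={2,3,4,5,6} D(V)={3,4,5,6}: no change
Constraint 3 (U + W = V) on D(U)={2,3,5,6} D(W)={2,3,4,5,6} D(V)={3,4,5,6}: U {2,3,5,6}->{2,3}; W {2,3,4,5,6}->{2,3,4}; V {3,4,5,6}->{4,5,6}
So after constraint 3: D(U) = {2,3}

Answer: {2,3}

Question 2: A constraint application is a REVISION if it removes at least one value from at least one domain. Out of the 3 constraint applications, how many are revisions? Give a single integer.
Answer: 1

Derivation:
Constraint 1 (W != V) on D(W)={2,3,4,5,6} D(V)={3,4,5,6}: no change => not a revision
Constraint 2 (W != V) on D(W)={2,3,4,5,6} D(V)={3,4,5,6}: no change => not a revision
Constraint 3 (U + W = V) on D(U)={2,3,5,6} D(W)={2,3,4,5,6} D(V)={3,4,5,6}: U {2,3,5,6}->{2,3}; W {2,3,4,5,6}->{2,3,4}; V {3,4,5,6}->{4,5,6} => REVISION
Total revisions = 1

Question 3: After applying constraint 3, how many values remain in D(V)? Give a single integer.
Answer: 3

Derivation:
Constraint 1 (W != V) on D(W)={2,3,4,5,6} D(V)={3,4,5,6}: no change
Constraint 2 (W != V) on D(W)={2,3,4,5,6} D(V)={3,4,5,6}: no change
Constraint 3 (U + W = V) on D(U)={2,3,5,6} D(W)={2,3,4,5,6} D(V)={3,4,5,6}: U {2,3,5,6}->{2,3}; W {2,3,4,5,6}->{2,3,4}; V {3,4,5,6}->{4,5,6}
So after constraint 3: D(V)={4,5,6}, size = 3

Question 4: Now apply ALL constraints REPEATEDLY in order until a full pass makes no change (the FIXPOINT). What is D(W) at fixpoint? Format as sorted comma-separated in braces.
Answer: {2,3,4}

Derivation:
pass 0 (initial): D(W)={2,3,4,5,6}
pass 1: U {2,3,5,6}->{2,3}; V {3,4,5,6}->{4,5,6}; W {2,3,4,5,6}->{2,3,4}
pass 2: no change
Fixpoint after 2 passes: D(W) = {2,3,4}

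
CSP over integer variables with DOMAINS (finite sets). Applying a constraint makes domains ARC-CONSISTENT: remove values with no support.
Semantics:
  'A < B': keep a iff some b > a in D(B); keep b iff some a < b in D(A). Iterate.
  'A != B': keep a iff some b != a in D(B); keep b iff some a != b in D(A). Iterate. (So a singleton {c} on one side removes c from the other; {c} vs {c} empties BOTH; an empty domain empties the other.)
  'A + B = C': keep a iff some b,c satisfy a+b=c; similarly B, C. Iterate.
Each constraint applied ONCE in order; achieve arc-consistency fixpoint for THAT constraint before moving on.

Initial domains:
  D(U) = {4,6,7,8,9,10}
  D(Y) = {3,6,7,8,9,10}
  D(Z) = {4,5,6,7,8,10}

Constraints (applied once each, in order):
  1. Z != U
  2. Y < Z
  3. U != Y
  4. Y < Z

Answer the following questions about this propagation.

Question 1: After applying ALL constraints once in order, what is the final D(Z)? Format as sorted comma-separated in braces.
Answer: {4,5,6,7,8,10}

Derivation:
Constraint 1 (Z != U) on D(Z)={4,5,6,7,8,10} D(U)={4,6,7,8,9,10}: no change
Constraint 2 (Y < Z) on D(Y)={3,6,7,8,9,10} D(Z)={4,5,6,7,8,10}: Y {3,6,7,8,9,10}->{3,6,7,8,9}
Constraint 3 (U != Y) on D(U)={4,6,7,8,9,10} D(Y)={3,6,7,8,9}: no change
Constraint 4 (Y < Z) on D(Y)={3,6,7,8,9} D(Z)={4,5,6,7,8,10}: no change
So after all 4 constraints: D(Z) = {4,5,6,7,8,10}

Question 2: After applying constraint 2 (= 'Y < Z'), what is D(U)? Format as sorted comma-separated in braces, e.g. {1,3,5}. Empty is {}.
Answer: {4,6,7,8,9,10}

Derivation:
Constraint 1 (Z != U) on D(Z)={4,5,6,7,8,10} D(U)={4,6,7,8,9,10}: no change
Constraint 2 (Y < Z) on D(Y)={3,6,7,8,9,10} D(Z)={4,5,6,7,8,10}: Y {3,6,7,8,9,10}->{3,6,7,8,9}
So after constraint 2: D(U) = {4,6,7,8,9,10}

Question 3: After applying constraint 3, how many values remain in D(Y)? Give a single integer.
Constraint 1 (Z != U) on D(Z)={4,5,6,7,8,10} D(U)={4,6,7,8,9,10}: no change
Constraint 2 (Y < Z) on D(Y)={3,6,7,8,9,10} D(Z)={4,5,6,7,8,10}: Y {3,6,7,8,9,10}->{3,6,7,8,9}
Constraint 3 (U != Y) on D(U)={4,6,7,8,9,10} D(Y)={3,6,7,8,9}: no change
So after constraint 3: D(Y)={3,6,7,8,9}, size = 5

Answer: 5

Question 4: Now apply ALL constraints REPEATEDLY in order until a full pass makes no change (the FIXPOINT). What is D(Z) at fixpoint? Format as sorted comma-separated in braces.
Answer: {4,5,6,7,8,10}

Derivation:
pass 0 (initial): D(Z)={4,5,6,7,8,10}
pass 1: Y {3,6,7,8,9,10}->{3,6,7,8,9}
pass 2: no change
Fixpoint after 2 passes: D(Z) = {4,5,6,7,8,10}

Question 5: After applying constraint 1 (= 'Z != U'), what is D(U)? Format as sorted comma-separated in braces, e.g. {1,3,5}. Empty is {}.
Constraint 1 (Z != U) on D(Z)={4,5,6,7,8,10} D(U)={4,6,7,8,9,10}: no change
So after constraint 1: D(U) = {4,6,7,8,9,10}

Answer: {4,6,7,8,9,10}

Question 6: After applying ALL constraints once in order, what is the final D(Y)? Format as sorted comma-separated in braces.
Answer: {3,6,7,8,9}

Derivation:
Constraint 1 (Z != U) on D(Z)={4,5,6,7,8,10} D(U)={4,6,7,8,9,10}: no change
Constraint 2 (Y < Z) on D(Y)={3,6,7,8,9,10} D(Z)={4,5,6,7,8,10}: Y {3,6,7,8,9,10}->{3,6,7,8,9}
Constraint 3 (U != Y) on D(U)={4,6,7,8,9,10} D(Y)={3,6,7,8,9}: no change
Constraint 4 (Y < Z) on D(Y)={3,6,7,8,9} D(Z)={4,5,6,7,8,10}: no change
So after all 4 constraints: D(Y) = {3,6,7,8,9}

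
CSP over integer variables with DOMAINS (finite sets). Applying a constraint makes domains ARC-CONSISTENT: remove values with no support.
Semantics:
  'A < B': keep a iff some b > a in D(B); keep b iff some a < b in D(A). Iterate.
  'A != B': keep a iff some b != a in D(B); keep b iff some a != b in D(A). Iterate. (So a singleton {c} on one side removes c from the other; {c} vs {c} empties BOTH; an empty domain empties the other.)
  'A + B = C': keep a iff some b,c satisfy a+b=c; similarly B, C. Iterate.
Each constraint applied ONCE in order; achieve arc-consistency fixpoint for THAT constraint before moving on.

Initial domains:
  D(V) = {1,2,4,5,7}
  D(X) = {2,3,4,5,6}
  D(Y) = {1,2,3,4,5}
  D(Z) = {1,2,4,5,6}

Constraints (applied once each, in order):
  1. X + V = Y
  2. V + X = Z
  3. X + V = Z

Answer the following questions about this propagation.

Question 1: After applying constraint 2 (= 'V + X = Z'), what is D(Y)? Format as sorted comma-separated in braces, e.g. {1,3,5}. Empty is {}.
Constraint 1 (X + V = Y) on D(X)={2,3,4,5,6} D(V)={1,2,4,5,7} D(Y)={1,2,3,4,5}: X {2,3,4,5,6}->{2,3,4}; V {1,2,4,5,7}->{1,2}; Y {1,2,3,4,5}->{3,4,5}
Constraint 2 (V + X = Z) on D(V)={1,2} D(X)={2,3,4} D(Z)={1,2,4,5,6}: Z {1,2,4,5,6}->{4,5,6}
So after constraint 2: D(Y) = {3,4,5}

Answer: {3,4,5}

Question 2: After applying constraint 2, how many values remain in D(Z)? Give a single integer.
Answer: 3

Derivation:
Constraint 1 (X + V = Y) on D(X)={2,3,4,5,6} D(V)={1,2,4,5,7} D(Y)={1,2,3,4,5}: X {2,3,4,5,6}->{2,3,4}; V {1,2,4,5,7}->{1,2}; Y {1,2,3,4,5}->{3,4,5}
Constraint 2 (V + X = Z) on D(V)={1,2} D(X)={2,3,4} D(Z)={1,2,4,5,6}: Z {1,2,4,5,6}->{4,5,6}
So after constraint 2: D(Z)={4,5,6}, size = 3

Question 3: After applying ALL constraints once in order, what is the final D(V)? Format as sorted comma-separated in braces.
Answer: {1,2}

Derivation:
Constraint 1 (X + V = Y) on D(X)={2,3,4,5,6} D(V)={1,2,4,5,7} D(Y)={1,2,3,4,5}: X {2,3,4,5,6}->{2,3,4}; V {1,2,4,5,7}->{1,2}; Y {1,2,3,4,5}->{3,4,5}
Constraint 2 (V + X = Z) on D(V)={1,2} D(X)={2,3,4} D(Z)={1,2,4,5,6}: Z {1,2,4,5,6}->{4,5,6}
Constraint 3 (X + V = Z) on D(X)={2,3,4} D(V)={1,2} D(Z)={4,5,6}: no change
So after all 3 constraints: D(V) = {1,2}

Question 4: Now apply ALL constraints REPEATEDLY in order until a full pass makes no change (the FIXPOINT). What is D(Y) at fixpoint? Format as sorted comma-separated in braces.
Answer: {3,4,5}

Derivation:
pass 0 (initial): D(Y)={1,2,3,4,5}
pass 1: V {1,2,4,5,7}->{1,2}; X {2,3,4,5,6}->{2,3,4}; Y {1,2,3,4,5}->{3,4,5}; Z {1,2,4,5,6}->{4,5,6}
pass 2: no change
Fixpoint after 2 passes: D(Y) = {3,4,5}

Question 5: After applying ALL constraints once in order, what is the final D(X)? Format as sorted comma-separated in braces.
Answer: {2,3,4}

Derivation:
Constraint 1 (X + V = Y) on D(X)={2,3,4,5,6} D(V)={1,2,4,5,7} D(Y)={1,2,3,4,5}: X {2,3,4,5,6}->{2,3,4}; V {1,2,4,5,7}->{1,2}; Y {1,2,3,4,5}->{3,4,5}
Constraint 2 (V + X = Z) on D(V)={1,2} D(X)={2,3,4} D(Z)={1,2,4,5,6}: Z {1,2,4,5,6}->{4,5,6}
Constraint 3 (X + V = Z) on D(X)={2,3,4} D(V)={1,2} D(Z)={4,5,6}: no change
So after all 3 constraints: D(X) = {2,3,4}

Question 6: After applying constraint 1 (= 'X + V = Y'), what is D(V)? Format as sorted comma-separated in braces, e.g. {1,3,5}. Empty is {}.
Answer: {1,2}

Derivation:
Constraint 1 (X + V = Y) on D(X)={2,3,4,5,6} D(V)={1,2,4,5,7} D(Y)={1,2,3,4,5}: X {2,3,4,5,6}->{2,3,4}; V {1,2,4,5,7}->{1,2}; Y {1,2,3,4,5}->{3,4,5}
So after constraint 1: D(V) = {1,2}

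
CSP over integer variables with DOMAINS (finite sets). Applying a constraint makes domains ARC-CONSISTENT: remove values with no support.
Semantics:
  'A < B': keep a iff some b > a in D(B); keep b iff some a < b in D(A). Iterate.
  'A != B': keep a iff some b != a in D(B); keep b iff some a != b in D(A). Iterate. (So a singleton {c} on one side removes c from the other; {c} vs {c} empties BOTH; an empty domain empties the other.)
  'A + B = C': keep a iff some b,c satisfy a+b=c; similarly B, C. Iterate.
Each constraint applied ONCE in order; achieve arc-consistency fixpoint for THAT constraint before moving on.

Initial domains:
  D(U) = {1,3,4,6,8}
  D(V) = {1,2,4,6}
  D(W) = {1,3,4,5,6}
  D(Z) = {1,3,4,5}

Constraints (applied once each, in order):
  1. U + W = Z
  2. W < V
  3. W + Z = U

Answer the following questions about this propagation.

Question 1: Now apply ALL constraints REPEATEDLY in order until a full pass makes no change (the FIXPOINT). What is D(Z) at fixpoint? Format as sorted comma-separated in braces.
Answer: {}

Derivation:
pass 0 (initial): D(Z)={1,3,4,5}
pass 1: U {1,3,4,6,8}->{}; V {1,2,4,6}->{2,4,6}; W {1,3,4,5,6}->{}; Z {1,3,4,5}->{}
pass 2: V {2,4,6}->{}
pass 3: no change
Fixpoint after 3 passes: D(Z) = {}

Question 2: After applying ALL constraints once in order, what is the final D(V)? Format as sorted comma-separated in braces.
Constraint 1 (U + W = Z) on D(U)={1,3,4,6,8} D(W)={1,3,4,5,6} D(Z)={1,3,4,5}: U {1,3,4,6,8}->{1,3,4}; W {1,3,4,5,6}->{1,3,4}; Z {1,3,4,5}->{4,5}
Constraint 2 (W < V) on D(W)={1,3,4} D(V)={1,2,4,6}: V {1,2,4,6}->{2,4,6}
Constraint 3 (W + Z = U) on D(W)={1,3,4} D(Z)={4,5} D(U)={1,3,4}: W {1,3,4}->{}; Z {4,5}->{}; U {1,3,4}->{}
So after all 3 constraints: D(V) = {2,4,6}

Answer: {2,4,6}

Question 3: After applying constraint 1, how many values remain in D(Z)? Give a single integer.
Answer: 2

Derivation:
Constraint 1 (U + W = Z) on D(U)={1,3,4,6,8} D(W)={1,3,4,5,6} D(Z)={1,3,4,5}: U {1,3,4,6,8}->{1,3,4}; W {1,3,4,5,6}->{1,3,4}; Z {1,3,4,5}->{4,5}
So after constraint 1: D(Z)={4,5}, size = 2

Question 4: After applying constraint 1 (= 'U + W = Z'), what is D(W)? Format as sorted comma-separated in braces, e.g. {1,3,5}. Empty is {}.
Constraint 1 (U + W = Z) on D(U)={1,3,4,6,8} D(W)={1,3,4,5,6} D(Z)={1,3,4,5}: U {1,3,4,6,8}->{1,3,4}; W {1,3,4,5,6}->{1,3,4}; Z {1,3,4,5}->{4,5}
So after constraint 1: D(W) = {1,3,4}

Answer: {1,3,4}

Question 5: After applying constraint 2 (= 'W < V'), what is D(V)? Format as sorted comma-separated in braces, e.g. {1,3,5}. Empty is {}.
Constraint 1 (U + W = Z) on D(U)={1,3,4,6,8} D(W)={1,3,4,5,6} D(Z)={1,3,4,5}: U {1,3,4,6,8}->{1,3,4}; W {1,3,4,5,6}->{1,3,4}; Z {1,3,4,5}->{4,5}
Constraint 2 (W < V) on D(W)={1,3,4} D(V)={1,2,4,6}: V {1,2,4,6}->{2,4,6}
So after constraint 2: D(V) = {2,4,6}

Answer: {2,4,6}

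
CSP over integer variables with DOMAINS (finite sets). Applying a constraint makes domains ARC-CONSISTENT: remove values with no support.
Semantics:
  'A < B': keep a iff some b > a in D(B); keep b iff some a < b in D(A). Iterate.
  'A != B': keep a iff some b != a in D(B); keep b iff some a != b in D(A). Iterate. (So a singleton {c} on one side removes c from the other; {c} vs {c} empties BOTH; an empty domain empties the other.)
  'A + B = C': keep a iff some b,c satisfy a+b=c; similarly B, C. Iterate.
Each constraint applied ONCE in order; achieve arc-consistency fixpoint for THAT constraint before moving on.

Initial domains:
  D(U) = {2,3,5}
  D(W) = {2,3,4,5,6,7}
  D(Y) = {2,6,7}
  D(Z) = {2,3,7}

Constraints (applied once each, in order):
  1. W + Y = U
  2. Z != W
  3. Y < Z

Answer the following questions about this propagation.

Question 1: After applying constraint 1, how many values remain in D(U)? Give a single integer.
Constraint 1 (W + Y = U) on D(W)={2,3,4,5,6,7} D(Y)={2,6,7} D(U)={2,3,5}: W {2,3,4,5,6,7}->{3}; Y {2,6,7}->{2}; U {2,3,5}->{5}
So after constraint 1: D(U)={5}, size = 1

Answer: 1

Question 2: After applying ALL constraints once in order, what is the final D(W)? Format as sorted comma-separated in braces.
Constraint 1 (W + Y = U) on D(W)={2,3,4,5,6,7} D(Y)={2,6,7} D(U)={2,3,5}: W {2,3,4,5,6,7}->{3}; Y {2,6,7}->{2}; U {2,3,5}->{5}
Constraint 2 (Z != W) on D(Z)={2,3,7} D(W)={3}: Z {2,3,7}->{2,7}
Constraint 3 (Y < Z) on D(Y)={2} D(Z)={2,7}: Z {2,7}->{7}
So after all 3 constraints: D(W) = {3}

Answer: {3}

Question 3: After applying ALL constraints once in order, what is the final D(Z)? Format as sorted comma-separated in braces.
Answer: {7}

Derivation:
Constraint 1 (W + Y = U) on D(W)={2,3,4,5,6,7} D(Y)={2,6,7} D(U)={2,3,5}: W {2,3,4,5,6,7}->{3}; Y {2,6,7}->{2}; U {2,3,5}->{5}
Constraint 2 (Z != W) on D(Z)={2,3,7} D(W)={3}: Z {2,3,7}->{2,7}
Constraint 3 (Y < Z) on D(Y)={2} D(Z)={2,7}: Z {2,7}->{7}
So after all 3 constraints: D(Z) = {7}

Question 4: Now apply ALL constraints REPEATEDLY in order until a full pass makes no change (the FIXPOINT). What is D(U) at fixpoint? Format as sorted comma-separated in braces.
pass 0 (initial): D(U)={2,3,5}
pass 1: U {2,3,5}->{5}; W {2,3,4,5,6,7}->{3}; Y {2,6,7}->{2}; Z {2,3,7}->{7}
pass 2: no change
Fixpoint after 2 passes: D(U) = {5}

Answer: {5}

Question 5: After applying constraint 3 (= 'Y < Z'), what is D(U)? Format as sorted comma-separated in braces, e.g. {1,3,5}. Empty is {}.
Answer: {5}

Derivation:
Constraint 1 (W + Y = U) on D(W)={2,3,4,5,6,7} D(Y)={2,6,7} D(U)={2,3,5}: W {2,3,4,5,6,7}->{3}; Y {2,6,7}->{2}; U {2,3,5}->{5}
Constraint 2 (Z != W) on D(Z)={2,3,7} D(W)={3}: Z {2,3,7}->{2,7}
Constraint 3 (Y < Z) on D(Y)={2} D(Z)={2,7}: Z {2,7}->{7}
So after constraint 3: D(U) = {5}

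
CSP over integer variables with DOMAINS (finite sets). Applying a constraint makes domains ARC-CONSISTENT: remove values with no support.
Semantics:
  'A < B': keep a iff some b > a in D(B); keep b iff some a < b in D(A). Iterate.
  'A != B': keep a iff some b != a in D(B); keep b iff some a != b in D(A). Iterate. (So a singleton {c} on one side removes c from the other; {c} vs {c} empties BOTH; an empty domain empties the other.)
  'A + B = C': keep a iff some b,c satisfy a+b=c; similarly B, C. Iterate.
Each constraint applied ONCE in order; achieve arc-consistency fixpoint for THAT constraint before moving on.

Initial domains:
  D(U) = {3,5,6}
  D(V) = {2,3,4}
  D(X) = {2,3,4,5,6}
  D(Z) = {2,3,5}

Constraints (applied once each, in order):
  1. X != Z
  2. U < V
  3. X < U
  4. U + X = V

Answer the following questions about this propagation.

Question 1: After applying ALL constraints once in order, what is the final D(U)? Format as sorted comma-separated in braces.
Answer: {}

Derivation:
Constraint 1 (X != Z) on D(X)={2,3,4,5,6} D(Z)={2,3,5}: no change
Constraint 2 (U < V) on D(U)={3,5,6} D(V)={2,3,4}: U {3,5,6}->{3}; V {2,3,4}->{4}
Constraint 3 (X < U) on D(X)={2,3,4,5,6} D(U)={3}: X {2,3,4,5,6}->{2}
Constraint 4 (U + X = V) on D(U)={3} D(X)={2} D(V)={4}: U {3}->{}; X {2}->{}; V {4}->{}
So after all 4 constraints: D(U) = {}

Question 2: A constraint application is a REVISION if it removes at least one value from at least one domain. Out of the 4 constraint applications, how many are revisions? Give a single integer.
Constraint 1 (X != Z) on D(X)={2,3,4,5,6} D(Z)={2,3,5}: no change => not a revision
Constraint 2 (U < V) on D(U)={3,5,6} D(V)={2,3,4}: U {3,5,6}->{3}; V {2,3,4}->{4} => REVISION
Constraint 3 (X < U) on D(X)={2,3,4,5,6} D(U)={3}: X {2,3,4,5,6}->{2} => REVISION
Constraint 4 (U + X = V) on D(U)={3} D(X)={2} D(V)={4}: U {3}->{}; X {2}->{}; V {4}->{} => REVISION
Total revisions = 3

Answer: 3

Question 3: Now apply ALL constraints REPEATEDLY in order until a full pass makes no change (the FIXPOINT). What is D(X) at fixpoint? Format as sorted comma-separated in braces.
Answer: {}

Derivation:
pass 0 (initial): D(X)={2,3,4,5,6}
pass 1: U {3,5,6}->{}; V {2,3,4}->{}; X {2,3,4,5,6}->{}
pass 2: Z {2,3,5}->{}
pass 3: no change
Fixpoint after 3 passes: D(X) = {}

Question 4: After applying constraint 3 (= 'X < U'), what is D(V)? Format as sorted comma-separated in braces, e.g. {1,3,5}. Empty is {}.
Answer: {4}

Derivation:
Constraint 1 (X != Z) on D(X)={2,3,4,5,6} D(Z)={2,3,5}: no change
Constraint 2 (U < V) on D(U)={3,5,6} D(V)={2,3,4}: U {3,5,6}->{3}; V {2,3,4}->{4}
Constraint 3 (X < U) on D(X)={2,3,4,5,6} D(U)={3}: X {2,3,4,5,6}->{2}
So after constraint 3: D(V) = {4}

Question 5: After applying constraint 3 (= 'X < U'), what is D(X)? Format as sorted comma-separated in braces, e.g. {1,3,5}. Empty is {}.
Constraint 1 (X != Z) on D(X)={2,3,4,5,6} D(Z)={2,3,5}: no change
Constraint 2 (U < V) on D(U)={3,5,6} D(V)={2,3,4}: U {3,5,6}->{3}; V {2,3,4}->{4}
Constraint 3 (X < U) on D(X)={2,3,4,5,6} D(U)={3}: X {2,3,4,5,6}->{2}
So after constraint 3: D(X) = {2}

Answer: {2}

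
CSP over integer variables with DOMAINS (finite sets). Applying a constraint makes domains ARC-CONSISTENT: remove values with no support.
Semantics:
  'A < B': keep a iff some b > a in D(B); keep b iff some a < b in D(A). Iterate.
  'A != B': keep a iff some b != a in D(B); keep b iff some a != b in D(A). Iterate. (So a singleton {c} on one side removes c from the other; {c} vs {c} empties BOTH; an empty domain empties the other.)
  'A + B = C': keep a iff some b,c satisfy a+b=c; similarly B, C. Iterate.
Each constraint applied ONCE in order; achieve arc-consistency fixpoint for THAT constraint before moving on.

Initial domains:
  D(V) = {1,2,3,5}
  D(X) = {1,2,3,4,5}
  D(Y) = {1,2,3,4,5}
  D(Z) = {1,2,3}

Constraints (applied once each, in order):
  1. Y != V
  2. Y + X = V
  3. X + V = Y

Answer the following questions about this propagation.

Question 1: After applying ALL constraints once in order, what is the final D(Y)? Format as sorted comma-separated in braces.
Constraint 1 (Y != V) on D(Y)={1,2,3,4,5} D(V)={1,2,3,5}: no change
Constraint 2 (Y + X = V) on D(Y)={1,2,3,4,5} D(X)={1,2,3,4,5} D(V)={1,2,3,5}: Y {1,2,3,4,5}->{1,2,3,4}; X {1,2,3,4,5}->{1,2,3,4}; V {1,2,3,5}->{2,3,5}
Constraint 3 (X + V = Y) on D(X)={1,2,3,4} D(V)={2,3,5} D(Y)={1,2,3,4}: X {1,2,3,4}->{1,2}; V {2,3,5}->{2,3}; Y {1,2,3,4}->{3,4}
So after all 3 constraints: D(Y) = {3,4}

Answer: {3,4}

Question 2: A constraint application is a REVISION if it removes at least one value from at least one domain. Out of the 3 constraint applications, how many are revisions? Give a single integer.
Constraint 1 (Y != V) on D(Y)={1,2,3,4,5} D(V)={1,2,3,5}: no change => not a revision
Constraint 2 (Y + X = V) on D(Y)={1,2,3,4,5} D(X)={1,2,3,4,5} D(V)={1,2,3,5}: Y {1,2,3,4,5}->{1,2,3,4}; X {1,2,3,4,5}->{1,2,3,4}; V {1,2,3,5}->{2,3,5} => REVISION
Constraint 3 (X + V = Y) on D(X)={1,2,3,4} D(V)={2,3,5} D(Y)={1,2,3,4}: X {1,2,3,4}->{1,2}; V {2,3,5}->{2,3}; Y {1,2,3,4}->{3,4} => REVISION
Total revisions = 2

Answer: 2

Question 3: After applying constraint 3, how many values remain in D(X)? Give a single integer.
Answer: 2

Derivation:
Constraint 1 (Y != V) on D(Y)={1,2,3,4,5} D(V)={1,2,3,5}: no change
Constraint 2 (Y + X = V) on D(Y)={1,2,3,4,5} D(X)={1,2,3,4,5} D(V)={1,2,3,5}: Y {1,2,3,4,5}->{1,2,3,4}; X {1,2,3,4,5}->{1,2,3,4}; V {1,2,3,5}->{2,3,5}
Constraint 3 (X + V = Y) on D(X)={1,2,3,4} D(V)={2,3,5} D(Y)={1,2,3,4}: X {1,2,3,4}->{1,2}; V {2,3,5}->{2,3}; Y {1,2,3,4}->{3,4}
So after constraint 3: D(X)={1,2}, size = 2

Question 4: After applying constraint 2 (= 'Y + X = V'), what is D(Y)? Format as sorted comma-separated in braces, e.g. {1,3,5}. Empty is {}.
Answer: {1,2,3,4}

Derivation:
Constraint 1 (Y != V) on D(Y)={1,2,3,4,5} D(V)={1,2,3,5}: no change
Constraint 2 (Y + X = V) on D(Y)={1,2,3,4,5} D(X)={1,2,3,4,5} D(V)={1,2,3,5}: Y {1,2,3,4,5}->{1,2,3,4}; X {1,2,3,4,5}->{1,2,3,4}; V {1,2,3,5}->{2,3,5}
So after constraint 2: D(Y) = {1,2,3,4}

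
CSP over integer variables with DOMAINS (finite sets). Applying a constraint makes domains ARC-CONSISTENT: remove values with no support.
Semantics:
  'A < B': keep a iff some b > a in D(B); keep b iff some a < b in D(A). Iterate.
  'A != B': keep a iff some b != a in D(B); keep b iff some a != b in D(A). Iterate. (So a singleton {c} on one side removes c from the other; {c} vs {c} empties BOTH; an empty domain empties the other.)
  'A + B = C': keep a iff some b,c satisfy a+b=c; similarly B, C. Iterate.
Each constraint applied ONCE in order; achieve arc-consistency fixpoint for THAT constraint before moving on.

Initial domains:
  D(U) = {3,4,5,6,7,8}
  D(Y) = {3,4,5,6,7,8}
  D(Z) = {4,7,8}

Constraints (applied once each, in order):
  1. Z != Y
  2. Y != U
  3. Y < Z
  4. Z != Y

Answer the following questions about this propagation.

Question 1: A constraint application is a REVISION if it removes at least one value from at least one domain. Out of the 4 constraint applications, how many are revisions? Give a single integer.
Answer: 1

Derivation:
Constraint 1 (Z != Y) on D(Z)={4,7,8} D(Y)={3,4,5,6,7,8}: no change => not a revision
Constraint 2 (Y != U) on D(Y)={3,4,5,6,7,8} D(U)={3,4,5,6,7,8}: no change => not a revision
Constraint 3 (Y < Z) on D(Y)={3,4,5,6,7,8} D(Z)={4,7,8}: Y {3,4,5,6,7,8}->{3,4,5,6,7} => REVISION
Constraint 4 (Z != Y) on D(Z)={4,7,8} D(Y)={3,4,5,6,7}: no change => not a revision
Total revisions = 1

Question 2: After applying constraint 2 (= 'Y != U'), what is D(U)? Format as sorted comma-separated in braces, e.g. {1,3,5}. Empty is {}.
Answer: {3,4,5,6,7,8}

Derivation:
Constraint 1 (Z != Y) on D(Z)={4,7,8} D(Y)={3,4,5,6,7,8}: no change
Constraint 2 (Y != U) on D(Y)={3,4,5,6,7,8} D(U)={3,4,5,6,7,8}: no change
So after constraint 2: D(U) = {3,4,5,6,7,8}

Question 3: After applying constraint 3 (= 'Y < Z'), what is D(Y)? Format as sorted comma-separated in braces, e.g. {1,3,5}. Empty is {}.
Answer: {3,4,5,6,7}

Derivation:
Constraint 1 (Z != Y) on D(Z)={4,7,8} D(Y)={3,4,5,6,7,8}: no change
Constraint 2 (Y != U) on D(Y)={3,4,5,6,7,8} D(U)={3,4,5,6,7,8}: no change
Constraint 3 (Y < Z) on D(Y)={3,4,5,6,7,8} D(Z)={4,7,8}: Y {3,4,5,6,7,8}->{3,4,5,6,7}
So after constraint 3: D(Y) = {3,4,5,6,7}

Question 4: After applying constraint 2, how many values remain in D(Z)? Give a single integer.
Constraint 1 (Z != Y) on D(Z)={4,7,8} D(Y)={3,4,5,6,7,8}: no change
Constraint 2 (Y != U) on D(Y)={3,4,5,6,7,8} D(U)={3,4,5,6,7,8}: no change
So after constraint 2: D(Z)={4,7,8}, size = 3

Answer: 3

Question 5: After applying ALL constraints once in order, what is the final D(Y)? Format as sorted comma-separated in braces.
Constraint 1 (Z != Y) on D(Z)={4,7,8} D(Y)={3,4,5,6,7,8}: no change
Constraint 2 (Y != U) on D(Y)={3,4,5,6,7,8} D(U)={3,4,5,6,7,8}: no change
Constraint 3 (Y < Z) on D(Y)={3,4,5,6,7,8} D(Z)={4,7,8}: Y {3,4,5,6,7,8}->{3,4,5,6,7}
Constraint 4 (Z != Y) on D(Z)={4,7,8} D(Y)={3,4,5,6,7}: no change
So after all 4 constraints: D(Y) = {3,4,5,6,7}

Answer: {3,4,5,6,7}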